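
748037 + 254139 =1002176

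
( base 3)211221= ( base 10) 619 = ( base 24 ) 11j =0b1001101011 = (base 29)LA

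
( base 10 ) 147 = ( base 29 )52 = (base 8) 223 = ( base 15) 9C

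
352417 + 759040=1111457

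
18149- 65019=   -  46870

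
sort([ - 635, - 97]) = [ - 635, - 97]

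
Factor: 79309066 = 2^1*39654533^1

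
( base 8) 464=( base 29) ai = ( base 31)9T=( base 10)308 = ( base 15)158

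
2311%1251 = 1060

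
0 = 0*57451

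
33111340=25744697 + 7366643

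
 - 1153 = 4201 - 5354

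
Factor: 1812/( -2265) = - 2^2*5^( - 1) = - 4/5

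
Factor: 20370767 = 61^1*107^1*3121^1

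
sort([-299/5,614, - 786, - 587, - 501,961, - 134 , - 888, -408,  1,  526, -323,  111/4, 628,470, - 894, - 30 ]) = [ - 894, - 888, - 786, - 587, - 501,-408 , - 323, - 134, - 299/5, - 30, 1,111/4, 470,526, 614,  628, 961] 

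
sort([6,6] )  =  [6 , 6 ] 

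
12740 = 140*91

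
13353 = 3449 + 9904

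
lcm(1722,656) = 13776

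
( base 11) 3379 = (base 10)4442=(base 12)26A2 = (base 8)10532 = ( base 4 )1011122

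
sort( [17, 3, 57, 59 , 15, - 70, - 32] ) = [ - 70, - 32,3, 15 , 17,57,59 ] 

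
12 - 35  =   - 23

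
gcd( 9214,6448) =2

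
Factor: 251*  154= 38654 = 2^1*7^1 * 11^1*251^1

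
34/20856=17/10428 =0.00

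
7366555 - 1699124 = 5667431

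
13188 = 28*471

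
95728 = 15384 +80344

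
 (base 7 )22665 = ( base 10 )5829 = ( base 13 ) 2865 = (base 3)21222220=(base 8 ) 13305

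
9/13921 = 9/13921 = 0.00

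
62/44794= 31/22397 = 0.00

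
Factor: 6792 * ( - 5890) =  - 40004880 = - 2^4*3^1*5^1 * 19^1*31^1*283^1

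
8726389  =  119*73331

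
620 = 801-181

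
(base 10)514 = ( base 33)FJ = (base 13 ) 307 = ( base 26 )JK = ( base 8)1002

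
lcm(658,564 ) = 3948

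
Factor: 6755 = 5^1*7^1*193^1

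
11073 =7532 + 3541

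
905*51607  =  46704335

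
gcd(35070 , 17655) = 15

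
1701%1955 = 1701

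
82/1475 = 82/1475 = 0.06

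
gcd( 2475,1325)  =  25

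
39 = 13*3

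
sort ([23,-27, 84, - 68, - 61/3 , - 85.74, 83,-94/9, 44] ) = [ - 85.74, -68, - 27, - 61/3, - 94/9, 23,44, 83,84] 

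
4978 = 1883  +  3095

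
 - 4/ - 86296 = 1/21574= 0.00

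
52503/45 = 1166 + 11/15 = 1166.73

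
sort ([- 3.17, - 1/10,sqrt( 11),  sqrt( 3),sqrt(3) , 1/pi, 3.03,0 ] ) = [-3.17, - 1/10, 0,  1/pi, sqrt(3), sqrt(3), 3.03, sqrt( 11 )] 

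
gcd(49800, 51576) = 24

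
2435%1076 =283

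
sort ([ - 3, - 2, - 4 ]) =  [  -  4, - 3, -2]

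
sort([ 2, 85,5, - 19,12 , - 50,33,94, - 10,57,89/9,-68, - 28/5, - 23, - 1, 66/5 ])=[ - 68, - 50, -23, - 19, - 10, - 28/5, - 1,2,5,89/9,12,66/5,33, 57 , 85,  94]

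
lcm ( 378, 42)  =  378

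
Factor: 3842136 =2^3*3^2 * 17^1*43^1 *73^1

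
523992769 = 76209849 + 447782920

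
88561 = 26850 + 61711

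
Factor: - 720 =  - 2^4*3^2*5^1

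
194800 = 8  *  24350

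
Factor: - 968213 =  -968213^1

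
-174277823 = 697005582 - 871283405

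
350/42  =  8 + 1/3 = 8.33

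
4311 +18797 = 23108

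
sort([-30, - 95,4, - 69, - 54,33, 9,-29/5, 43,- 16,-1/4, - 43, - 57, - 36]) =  [  -  95,-69, - 57, - 54, - 43,-36, - 30, - 16, - 29/5,- 1/4, 4  ,  9, 33 , 43] 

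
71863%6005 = 5808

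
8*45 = 360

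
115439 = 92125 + 23314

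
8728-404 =8324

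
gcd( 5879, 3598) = 1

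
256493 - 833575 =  - 577082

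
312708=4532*69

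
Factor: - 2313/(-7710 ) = 2^( - 1 )*3^1*5^( - 1 ) = 3/10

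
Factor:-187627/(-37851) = 3^( - 1)*31^( - 1 )*461^1  =  461/93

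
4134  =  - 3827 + 7961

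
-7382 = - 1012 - 6370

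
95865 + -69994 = 25871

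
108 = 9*12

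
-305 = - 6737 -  - 6432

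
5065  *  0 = 0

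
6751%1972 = 835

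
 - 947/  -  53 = 947/53  =  17.87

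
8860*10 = 88600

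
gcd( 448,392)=56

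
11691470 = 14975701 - 3284231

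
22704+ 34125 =56829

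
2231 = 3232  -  1001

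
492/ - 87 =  - 164/29 = - 5.66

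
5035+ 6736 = 11771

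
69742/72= 34871/36 = 968.64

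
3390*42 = 142380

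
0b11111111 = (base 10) 255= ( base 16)ff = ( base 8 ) 377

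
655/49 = 655/49  =  13.37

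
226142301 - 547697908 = - 321555607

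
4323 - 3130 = 1193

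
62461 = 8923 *7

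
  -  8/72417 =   -  1 + 72409/72417 = - 0.00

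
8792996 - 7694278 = 1098718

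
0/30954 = 0 = 0.00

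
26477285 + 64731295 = 91208580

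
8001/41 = 8001/41 = 195.15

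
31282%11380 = 8522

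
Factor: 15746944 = 2^7*43^1 * 2861^1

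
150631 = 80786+69845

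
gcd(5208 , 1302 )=1302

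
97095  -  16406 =80689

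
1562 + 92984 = 94546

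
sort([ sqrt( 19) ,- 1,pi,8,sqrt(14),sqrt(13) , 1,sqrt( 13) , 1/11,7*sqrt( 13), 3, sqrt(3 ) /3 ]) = [ - 1 , 1/11,sqrt (3 ) /3,1,3,pi,sqrt( 13), sqrt( 13 ),sqrt(14 ), sqrt( 19),8,7 * sqrt(13)] 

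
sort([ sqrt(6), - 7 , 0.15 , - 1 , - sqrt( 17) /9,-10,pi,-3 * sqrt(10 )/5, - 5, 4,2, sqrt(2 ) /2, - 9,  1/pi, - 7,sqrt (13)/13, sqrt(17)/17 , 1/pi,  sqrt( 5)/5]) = [-10, - 9, - 7, - 7,-5, - 3 * sqrt(10 )/5,- 1,  -  sqrt( 17) /9, 0.15,sqrt(17)/17, sqrt(13 ) /13 , 1/pi, 1/pi,sqrt(5)/5,sqrt( 2 ) /2, 2,sqrt(6) , pi , 4]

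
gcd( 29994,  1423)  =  1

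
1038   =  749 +289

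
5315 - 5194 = 121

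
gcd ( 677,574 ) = 1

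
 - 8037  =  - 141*57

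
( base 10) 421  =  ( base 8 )645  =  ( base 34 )cd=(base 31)DI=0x1a5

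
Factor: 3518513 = 3518513^1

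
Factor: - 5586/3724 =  - 2^( - 1)*3^1 =- 3/2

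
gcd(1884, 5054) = 2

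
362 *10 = 3620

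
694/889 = 694/889 = 0.78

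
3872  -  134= 3738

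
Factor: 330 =2^1 * 3^1 * 5^1* 11^1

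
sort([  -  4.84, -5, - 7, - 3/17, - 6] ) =[  -  7, - 6, - 5, - 4.84, - 3/17 ]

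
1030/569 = 1+461/569 = 1.81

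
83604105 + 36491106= 120095211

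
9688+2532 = 12220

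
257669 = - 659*( - 391 )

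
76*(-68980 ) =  - 5242480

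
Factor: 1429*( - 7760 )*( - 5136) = 56953309440 =2^8*3^1*5^1*97^1*107^1*1429^1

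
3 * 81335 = 244005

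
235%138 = 97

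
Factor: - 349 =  - 349^1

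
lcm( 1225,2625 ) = 18375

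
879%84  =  39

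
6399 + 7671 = 14070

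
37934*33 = 1251822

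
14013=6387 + 7626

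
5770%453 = 334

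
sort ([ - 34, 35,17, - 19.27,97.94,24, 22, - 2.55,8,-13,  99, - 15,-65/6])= [-34, - 19.27, - 15, - 13, - 65/6 , - 2.55,8,  17, 22, 24,35, 97.94, 99] 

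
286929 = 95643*3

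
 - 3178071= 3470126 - 6648197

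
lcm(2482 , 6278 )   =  106726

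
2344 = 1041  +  1303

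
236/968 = 59/242 = 0.24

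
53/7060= 53/7060 = 0.01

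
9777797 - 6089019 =3688778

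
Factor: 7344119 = 17^1*432007^1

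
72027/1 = 72027 = 72027.00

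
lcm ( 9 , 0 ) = 0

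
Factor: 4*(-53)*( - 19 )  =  4028 = 2^2*19^1*53^1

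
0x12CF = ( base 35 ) 3wk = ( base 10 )4815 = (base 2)1001011001111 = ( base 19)D68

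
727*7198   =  5232946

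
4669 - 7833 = -3164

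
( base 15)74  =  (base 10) 109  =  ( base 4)1231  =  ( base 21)54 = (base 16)6D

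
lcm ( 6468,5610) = 549780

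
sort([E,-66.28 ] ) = [-66.28,E ] 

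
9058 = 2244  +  6814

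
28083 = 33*851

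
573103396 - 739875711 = -166772315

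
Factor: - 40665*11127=-3^2 * 5^1*2711^1  *3709^1 = -452479455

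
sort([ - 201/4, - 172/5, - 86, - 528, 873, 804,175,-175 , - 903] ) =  [ - 903 ,-528 , - 175, - 86, - 201/4, - 172/5,175, 804,873 ] 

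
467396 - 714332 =-246936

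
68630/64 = 34315/32  =  1072.34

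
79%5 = 4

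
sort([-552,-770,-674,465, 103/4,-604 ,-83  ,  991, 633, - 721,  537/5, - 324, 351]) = [ -770,-721, - 674,  -  604,  -  552, - 324 ,-83,103/4,537/5,  351, 465,  633, 991]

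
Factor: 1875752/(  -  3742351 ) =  - 2^3*31^( -1)*37^1 * 6337^1 * 120721^(-1 )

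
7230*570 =4121100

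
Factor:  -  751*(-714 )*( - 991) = -531388074 = - 2^1*3^1 * 7^1*17^1 * 751^1*991^1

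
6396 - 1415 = 4981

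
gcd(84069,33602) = 1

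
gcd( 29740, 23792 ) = 5948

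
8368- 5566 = 2802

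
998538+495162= 1493700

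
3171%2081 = 1090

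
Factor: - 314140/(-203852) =5^1 * 11^( - 1)*41^( - 1) * 139^1 = 695/451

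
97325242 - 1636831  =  95688411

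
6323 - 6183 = 140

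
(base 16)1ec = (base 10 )492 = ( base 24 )KC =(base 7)1302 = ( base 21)129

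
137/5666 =137/5666= 0.02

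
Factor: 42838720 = 2^6 * 5^1  *59^1*2269^1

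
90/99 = 10/11= 0.91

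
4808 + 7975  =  12783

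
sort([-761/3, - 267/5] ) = [ - 761/3, - 267/5]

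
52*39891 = 2074332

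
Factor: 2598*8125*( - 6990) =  - 2^2*3^2 * 5^5*13^1 * 233^1*433^1 =-  147550162500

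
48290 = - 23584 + 71874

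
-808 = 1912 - 2720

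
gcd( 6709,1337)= 1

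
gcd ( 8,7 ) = 1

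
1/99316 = 1/99316 = 0.00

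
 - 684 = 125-809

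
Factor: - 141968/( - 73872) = 3^( - 5)* 467^1 = 467/243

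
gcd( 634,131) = 1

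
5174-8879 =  - 3705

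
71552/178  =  35776/89 = 401.98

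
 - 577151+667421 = 90270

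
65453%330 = 113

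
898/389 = 2 + 120/389 = 2.31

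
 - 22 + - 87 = -109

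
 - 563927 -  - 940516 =376589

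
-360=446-806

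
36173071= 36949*979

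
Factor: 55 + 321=2^3*47^1 = 376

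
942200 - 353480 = 588720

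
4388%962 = 540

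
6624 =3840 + 2784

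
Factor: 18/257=2^1*3^2*257^( - 1 )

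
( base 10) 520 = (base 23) me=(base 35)eu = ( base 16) 208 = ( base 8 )1010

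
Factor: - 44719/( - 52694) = 2^( - 1)*197^1 * 227^1*26347^( - 1)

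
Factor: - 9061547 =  - 11^1*823777^1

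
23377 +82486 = 105863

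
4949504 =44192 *112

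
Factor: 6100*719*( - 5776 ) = - 2^6 * 5^2*19^2*61^1*719^1=-25332958400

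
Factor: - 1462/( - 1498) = 731/749 = 7^(-1 )*17^1 * 43^1*107^ ( - 1 ) 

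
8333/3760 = 8333/3760 = 2.22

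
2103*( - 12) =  - 25236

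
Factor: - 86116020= - 2^2*3^1*5^1*37^1*38791^1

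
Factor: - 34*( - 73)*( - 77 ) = -191114 = - 2^1*7^1*11^1*17^1*73^1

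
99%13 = 8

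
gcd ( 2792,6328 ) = 8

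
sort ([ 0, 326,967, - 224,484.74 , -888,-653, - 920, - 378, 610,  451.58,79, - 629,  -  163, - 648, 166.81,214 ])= [ -920,-888,-653, - 648, - 629,-378, - 224, - 163,0 , 79,166.81, 214, 326,451.58,484.74,610,967] 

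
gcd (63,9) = 9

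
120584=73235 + 47349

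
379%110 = 49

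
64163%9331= 8177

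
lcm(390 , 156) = 780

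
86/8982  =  43/4491 = 0.01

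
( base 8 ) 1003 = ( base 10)515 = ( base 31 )GJ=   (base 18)1ab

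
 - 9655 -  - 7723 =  - 1932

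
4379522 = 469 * 9338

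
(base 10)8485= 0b10000100100101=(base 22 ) HBF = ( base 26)CE9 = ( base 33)7Q4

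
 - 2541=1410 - 3951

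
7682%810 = 392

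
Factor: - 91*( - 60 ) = 2^2 * 3^1*5^1*7^1*13^1 = 5460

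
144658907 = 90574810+54084097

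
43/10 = 43/10 = 4.30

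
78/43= 1 + 35/43 = 1.81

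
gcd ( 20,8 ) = 4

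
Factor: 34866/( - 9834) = -3^1 *11^(  -  1 )*13^1 = - 39/11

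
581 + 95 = 676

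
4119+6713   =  10832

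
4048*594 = 2404512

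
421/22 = 421/22 = 19.14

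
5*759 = 3795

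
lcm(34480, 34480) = 34480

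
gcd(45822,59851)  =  1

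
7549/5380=7549/5380 = 1.40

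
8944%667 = 273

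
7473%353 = 60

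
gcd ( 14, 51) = 1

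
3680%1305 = 1070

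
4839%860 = 539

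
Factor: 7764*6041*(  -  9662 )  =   - 453170254488 = - 2^3 * 3^1*7^1*647^1*863^1  *4831^1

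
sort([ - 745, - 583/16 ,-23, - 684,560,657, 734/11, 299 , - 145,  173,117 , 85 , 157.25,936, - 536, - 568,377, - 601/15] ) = [ - 745, - 684, - 568, - 536, - 145, - 601/15,-583/16, - 23, 734/11, 85, 117, 157.25,173,299,  377 , 560,657 , 936] 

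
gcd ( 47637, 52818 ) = 3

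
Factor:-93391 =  - 61^1 * 1531^1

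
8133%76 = 1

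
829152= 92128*9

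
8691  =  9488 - 797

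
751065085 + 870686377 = 1621751462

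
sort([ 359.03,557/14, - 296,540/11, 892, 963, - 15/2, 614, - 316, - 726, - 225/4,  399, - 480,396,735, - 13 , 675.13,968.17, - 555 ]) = [-726 , - 555, - 480, - 316, - 296, - 225/4,-13, - 15/2, 557/14,540/11, 359.03, 396,399,614, 675.13, 735, 892,963,968.17] 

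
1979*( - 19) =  - 37601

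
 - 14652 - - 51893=37241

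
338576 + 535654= 874230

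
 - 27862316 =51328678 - 79190994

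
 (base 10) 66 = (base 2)1000010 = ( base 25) 2G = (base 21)33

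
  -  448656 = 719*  ( - 624) 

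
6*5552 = 33312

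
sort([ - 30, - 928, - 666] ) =[ - 928, - 666 ,-30 ]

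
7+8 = 15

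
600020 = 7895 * 76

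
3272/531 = 3272/531 =6.16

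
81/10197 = 9/1133 = 0.01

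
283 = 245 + 38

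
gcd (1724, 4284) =4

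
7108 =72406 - 65298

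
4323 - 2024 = 2299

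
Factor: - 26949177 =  -3^2*41^1*199^1 * 367^1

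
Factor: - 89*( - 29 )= 29^1*89^1= 2581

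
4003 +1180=5183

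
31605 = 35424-3819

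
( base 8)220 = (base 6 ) 400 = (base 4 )2100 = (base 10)144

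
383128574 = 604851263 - 221722689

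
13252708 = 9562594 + 3690114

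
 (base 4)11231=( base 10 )365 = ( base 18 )125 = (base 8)555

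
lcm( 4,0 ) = 0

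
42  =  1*42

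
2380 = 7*340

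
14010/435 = 934/29 =32.21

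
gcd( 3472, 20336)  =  496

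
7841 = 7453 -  - 388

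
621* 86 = 53406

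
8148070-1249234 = 6898836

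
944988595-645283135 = 299705460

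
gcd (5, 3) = 1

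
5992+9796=15788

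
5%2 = 1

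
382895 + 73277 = 456172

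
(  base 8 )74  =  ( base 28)24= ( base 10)60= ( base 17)39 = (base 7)114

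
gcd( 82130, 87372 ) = 2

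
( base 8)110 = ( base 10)72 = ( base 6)200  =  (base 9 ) 80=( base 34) 24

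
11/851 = 11/851 = 0.01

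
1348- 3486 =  - 2138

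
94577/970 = 97 + 487/970 = 97.50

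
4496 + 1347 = 5843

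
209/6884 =209/6884=0.03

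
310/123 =2 + 64/123 = 2.52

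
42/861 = 2/41 = 0.05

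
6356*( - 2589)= - 16455684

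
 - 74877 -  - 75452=575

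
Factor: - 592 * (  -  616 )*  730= 2^8*5^1*7^1*11^1  *37^1*73^1 = 266210560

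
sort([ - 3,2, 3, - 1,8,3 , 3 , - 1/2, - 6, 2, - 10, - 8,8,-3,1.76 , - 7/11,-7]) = [ - 10, - 8, - 7, - 6 , - 3,  -  3, -1, - 7/11, - 1/2, 1.76, 2,  2, 3,3,3,8, 8] 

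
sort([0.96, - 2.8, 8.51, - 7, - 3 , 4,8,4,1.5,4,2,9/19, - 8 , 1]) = [ - 8,  -  7, - 3, - 2.8, 9/19, 0.96, 1 , 1.5 , 2,4,4, 4,8,8.51 ]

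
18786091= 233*80627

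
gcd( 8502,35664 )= 6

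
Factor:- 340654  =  -2^1 * 170327^1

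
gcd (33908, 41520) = 692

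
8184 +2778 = 10962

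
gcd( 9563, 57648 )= 1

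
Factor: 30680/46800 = 2^ ( - 1)*3^( - 2)*5^(  -  1)*59^1 = 59/90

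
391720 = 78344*5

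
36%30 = 6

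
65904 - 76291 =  - 10387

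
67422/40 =33711/20 = 1685.55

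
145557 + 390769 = 536326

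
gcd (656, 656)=656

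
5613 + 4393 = 10006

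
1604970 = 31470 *51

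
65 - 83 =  - 18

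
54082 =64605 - 10523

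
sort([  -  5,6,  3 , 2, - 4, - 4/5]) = [ - 5, - 4, - 4/5, 2, 3,6]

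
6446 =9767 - 3321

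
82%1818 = 82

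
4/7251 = 4/7251 = 0.00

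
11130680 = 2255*4936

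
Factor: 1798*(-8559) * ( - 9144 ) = 2^4*3^5*29^1*31^1*127^1*317^1= 140717765808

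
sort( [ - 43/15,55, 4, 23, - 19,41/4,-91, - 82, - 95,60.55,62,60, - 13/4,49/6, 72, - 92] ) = [- 95,  -  92, - 91, - 82, - 19,-13/4, - 43/15, 4, 49/6,41/4, 23,55,60, 60.55, 62, 72] 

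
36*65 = 2340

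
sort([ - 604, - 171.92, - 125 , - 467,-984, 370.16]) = [ - 984, - 604, -467 , - 171.92, - 125, 370.16]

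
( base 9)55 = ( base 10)50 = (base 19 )2C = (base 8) 62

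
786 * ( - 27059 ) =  - 21268374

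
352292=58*6074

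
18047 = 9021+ 9026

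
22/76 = 11/38 = 0.29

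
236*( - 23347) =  - 5509892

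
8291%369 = 173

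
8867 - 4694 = 4173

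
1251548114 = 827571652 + 423976462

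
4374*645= 2821230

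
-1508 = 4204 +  - 5712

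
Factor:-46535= - 5^1*41^1 *227^1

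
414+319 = 733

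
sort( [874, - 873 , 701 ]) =[ - 873,701, 874 ]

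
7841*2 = 15682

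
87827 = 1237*71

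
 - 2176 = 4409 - 6585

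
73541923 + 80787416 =154329339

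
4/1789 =4/1789 = 0.00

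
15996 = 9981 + 6015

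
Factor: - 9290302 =-2^1*7^2*47^1 *2017^1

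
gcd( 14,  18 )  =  2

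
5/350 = 1/70 = 0.01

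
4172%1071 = 959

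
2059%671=46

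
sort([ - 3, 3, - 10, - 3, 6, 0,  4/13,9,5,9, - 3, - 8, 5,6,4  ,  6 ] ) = [ - 10 , - 8, -3, - 3, - 3 , 0,4/13,  3,4,5, 5,6,6, 6, 9,9] 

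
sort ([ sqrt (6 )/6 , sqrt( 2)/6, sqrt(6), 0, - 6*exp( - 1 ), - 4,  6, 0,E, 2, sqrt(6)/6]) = [ - 4,-6*exp ( - 1 ),  0, 0, sqrt( 2) /6  ,  sqrt(6 )/6,sqrt (6 )/6,2,  sqrt( 6 ), E,6 ]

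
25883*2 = 51766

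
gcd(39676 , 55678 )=14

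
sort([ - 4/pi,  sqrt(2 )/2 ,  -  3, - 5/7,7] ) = [ - 3,-4/pi, - 5/7,sqrt (2) /2,7 ] 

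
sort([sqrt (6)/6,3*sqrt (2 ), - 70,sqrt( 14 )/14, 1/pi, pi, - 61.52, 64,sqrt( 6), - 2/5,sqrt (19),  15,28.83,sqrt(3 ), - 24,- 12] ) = [ - 70, - 61.52, - 24, -12, - 2/5,sqrt(14)/14,1/pi,sqrt(6)/6,sqrt(3),sqrt(6 ),pi, 3 * sqrt(2) , sqrt( 19 ), 15, 28.83,  64]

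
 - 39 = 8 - 47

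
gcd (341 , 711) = 1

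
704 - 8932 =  - 8228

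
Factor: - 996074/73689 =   -  2^1*3^( - 1 )*7^ ( - 1)*11^ ( - 2 )*29^( - 1 )*139^1*3583^1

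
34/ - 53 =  - 34/53  =  -0.64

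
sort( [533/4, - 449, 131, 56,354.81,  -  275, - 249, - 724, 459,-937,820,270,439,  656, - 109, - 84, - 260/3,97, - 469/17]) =[ - 937, - 724, - 449, - 275, -249,-109, - 260/3, - 84,-469/17 , 56,97,131,533/4, 270,354.81,439 , 459,656, 820]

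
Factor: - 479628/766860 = -3^2*5^ ( - 1 )*4441^1 * 12781^( - 1 ) = -39969/63905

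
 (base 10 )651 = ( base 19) 1f5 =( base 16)28b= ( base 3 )220010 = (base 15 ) 2d6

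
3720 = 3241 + 479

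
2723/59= 46 + 9/59 = 46.15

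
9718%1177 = 302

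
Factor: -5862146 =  - 2^1 * 19^1*154267^1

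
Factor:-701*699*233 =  - 3^1* 233^2 * 701^1=- 114169767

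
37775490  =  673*56130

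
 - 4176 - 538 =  - 4714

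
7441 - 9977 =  - 2536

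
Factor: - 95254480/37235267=  -  2^4*5^1 * 41^1*113^1*257^1*37235267^( - 1 )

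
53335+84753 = 138088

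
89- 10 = 79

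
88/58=44/29=1.52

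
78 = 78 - 0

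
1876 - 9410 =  - 7534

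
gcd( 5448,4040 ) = 8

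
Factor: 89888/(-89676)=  - 424/423 = - 2^3*3^( - 2) *47^( - 1)*53^1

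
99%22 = 11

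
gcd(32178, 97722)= 6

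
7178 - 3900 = 3278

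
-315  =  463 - 778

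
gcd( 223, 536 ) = 1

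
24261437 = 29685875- 5424438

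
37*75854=2806598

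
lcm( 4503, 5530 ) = 315210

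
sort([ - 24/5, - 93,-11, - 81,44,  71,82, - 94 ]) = [ - 94, - 93, - 81, - 11, - 24/5, 44,71 , 82 ] 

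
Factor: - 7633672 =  - 2^3*954209^1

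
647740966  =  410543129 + 237197837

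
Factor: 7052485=5^1*11^2*11657^1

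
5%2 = 1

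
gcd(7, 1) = 1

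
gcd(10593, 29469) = 33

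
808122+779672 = 1587794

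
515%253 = 9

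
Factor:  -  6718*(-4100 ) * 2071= 2^3*5^2*19^1 * 41^1*109^1 * 3359^1   =  57043209800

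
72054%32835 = 6384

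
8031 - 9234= -1203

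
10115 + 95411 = 105526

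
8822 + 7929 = 16751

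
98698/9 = 98698/9 = 10966.44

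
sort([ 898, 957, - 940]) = [ - 940,898, 957 ]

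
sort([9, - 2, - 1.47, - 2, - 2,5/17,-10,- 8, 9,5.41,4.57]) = [ -10,- 8,-2, - 2, -2,-1.47, 5/17, 4.57, 5.41,  9,9]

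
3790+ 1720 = 5510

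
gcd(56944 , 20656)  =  16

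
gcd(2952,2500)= 4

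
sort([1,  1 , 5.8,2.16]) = [ 1,1, 2.16 , 5.8]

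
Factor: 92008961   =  11^1*31^1  *  41^1*6581^1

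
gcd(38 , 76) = 38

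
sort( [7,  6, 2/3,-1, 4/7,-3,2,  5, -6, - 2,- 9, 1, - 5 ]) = [ - 9, - 6,  -  5, -3, - 2,  -  1,  4/7,2/3,1, 2,5,6 , 7]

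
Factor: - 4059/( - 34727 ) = 3^2*7^( - 1)*11^( - 1 )=9/77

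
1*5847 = 5847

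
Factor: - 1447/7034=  - 2^(-1 )*1447^1*3517^( - 1 )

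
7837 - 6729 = 1108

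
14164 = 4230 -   -  9934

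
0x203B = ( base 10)8251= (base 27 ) b8g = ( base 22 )h11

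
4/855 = 4/855 = 0.00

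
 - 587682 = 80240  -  667922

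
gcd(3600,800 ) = 400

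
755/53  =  755/53 = 14.25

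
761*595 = 452795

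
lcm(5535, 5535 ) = 5535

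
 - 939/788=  - 2 + 637/788 = - 1.19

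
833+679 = 1512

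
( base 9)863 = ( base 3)222010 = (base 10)705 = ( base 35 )k5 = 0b1011000001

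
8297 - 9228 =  - 931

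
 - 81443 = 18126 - 99569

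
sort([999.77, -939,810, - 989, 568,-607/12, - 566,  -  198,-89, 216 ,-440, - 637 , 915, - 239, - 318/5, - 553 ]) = [-989,  -  939, - 637,-566, - 553, - 440, -239, - 198, - 89,-318/5 , - 607/12, 216, 568,810, 915,  999.77]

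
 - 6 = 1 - 7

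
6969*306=2132514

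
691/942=691/942=   0.73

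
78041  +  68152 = 146193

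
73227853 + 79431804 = 152659657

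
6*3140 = 18840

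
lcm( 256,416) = 3328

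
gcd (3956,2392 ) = 92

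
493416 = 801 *616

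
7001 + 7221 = 14222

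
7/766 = 7/766=0.01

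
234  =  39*6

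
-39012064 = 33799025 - 72811089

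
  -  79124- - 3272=-75852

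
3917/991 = 3917/991 = 3.95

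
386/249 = 1+137/249 = 1.55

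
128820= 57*2260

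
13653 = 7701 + 5952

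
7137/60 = 2379/20  =  118.95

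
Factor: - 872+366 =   -  506 = -  2^1*11^1 * 23^1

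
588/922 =294/461 = 0.64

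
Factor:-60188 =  - 2^2 * 41^1 *367^1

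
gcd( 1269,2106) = 27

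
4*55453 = 221812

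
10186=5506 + 4680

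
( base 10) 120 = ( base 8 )170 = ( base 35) 3f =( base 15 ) 80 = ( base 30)40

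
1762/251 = 1762/251 = 7.02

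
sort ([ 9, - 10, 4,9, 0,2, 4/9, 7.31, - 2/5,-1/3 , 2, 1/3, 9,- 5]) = [- 10, - 5, - 2/5,  -  1/3,  0, 1/3,4/9, 2, 2, 4, 7.31,9,9, 9]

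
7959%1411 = 904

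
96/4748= 24/1187= 0.02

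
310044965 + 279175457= 589220422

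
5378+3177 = 8555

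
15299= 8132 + 7167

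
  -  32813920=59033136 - 91847056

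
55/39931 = 55/39931 = 0.00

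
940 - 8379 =  -  7439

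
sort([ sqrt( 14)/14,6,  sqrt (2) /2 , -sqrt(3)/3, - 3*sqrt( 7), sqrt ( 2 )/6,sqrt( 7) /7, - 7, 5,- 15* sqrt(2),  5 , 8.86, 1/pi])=[ - 15 * sqrt(2),-3*sqrt(7), - 7, - sqrt (3) /3, sqrt ( 2)/6,sqrt(  14)/14, 1/pi,sqrt( 7)/7,sqrt ( 2 ) /2, 5,5,6, 8.86 ] 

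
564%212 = 140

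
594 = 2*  297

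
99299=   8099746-8000447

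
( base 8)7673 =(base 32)3TR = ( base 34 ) 3GF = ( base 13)1aaa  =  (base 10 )4027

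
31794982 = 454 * 70033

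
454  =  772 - 318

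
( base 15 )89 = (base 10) 129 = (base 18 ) 73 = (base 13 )9C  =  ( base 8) 201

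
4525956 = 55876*81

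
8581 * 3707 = 31809767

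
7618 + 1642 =9260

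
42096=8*5262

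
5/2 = 5/2 =2.50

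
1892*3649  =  6903908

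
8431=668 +7763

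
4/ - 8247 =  - 4/8247 = - 0.00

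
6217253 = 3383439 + 2833814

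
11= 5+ 6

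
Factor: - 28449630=-2^1*3^4*5^1*11^1* 31^1*103^1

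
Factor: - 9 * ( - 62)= 558 =2^1*3^2 * 31^1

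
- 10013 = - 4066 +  - 5947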